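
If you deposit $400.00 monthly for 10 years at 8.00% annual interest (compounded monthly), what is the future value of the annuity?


Future value of an ordinary annuity: FV = PMT × ((1 + r)^n − 1) / r
Monthly rate r = 0.08/12 ≈ 0.00666667, n = 120
FV = $400.00 × ((1 + 0.08/12)^120 − 1) / (0.08/12)
FV = $400.00 × 182.946035
FV = $73,178.41

FV = PMT × ((1+r)^n - 1)/r = $73,178.41


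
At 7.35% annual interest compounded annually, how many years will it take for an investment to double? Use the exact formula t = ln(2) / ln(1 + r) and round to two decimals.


Doubling condition: (1 + r)^t = 2
Take ln of both sides: t × ln(1 + r) = ln(2)
t = ln(2) / ln(1 + r)
t = 0.693147 / 0.070924
t = 9.77

t = ln(2) / ln(1 + r) = 9.77 years


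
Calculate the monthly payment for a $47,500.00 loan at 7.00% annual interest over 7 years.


Loan payment formula: PMT = PV × r / (1 − (1 + r)^(−n))
Monthly rate r = 0.07/12 ≈ 0.00583333, n = 84 months
Denominator: 1 − (1 + 0.07/12)^(−84) = 0.386501
PMT = $47,500.00 × (0.07/12) / 0.386501
PMT = $716.90 per month

PMT = PV × r / (1-(1+r)^(-n)) = $716.90/month


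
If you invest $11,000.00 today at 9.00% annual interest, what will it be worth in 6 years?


Future value formula: FV = PV × (1 + r)^t
FV = $11,000.00 × (1 + 0.09)^6
FV = $11,000.00 × 1.677100
FV = $18,448.10

FV = PV × (1 + r)^t = $18,448.10


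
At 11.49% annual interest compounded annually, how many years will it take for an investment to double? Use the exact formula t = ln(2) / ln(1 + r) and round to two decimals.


Doubling condition: (1 + r)^t = 2
Take ln of both sides: t × ln(1 + r) = ln(2)
t = ln(2) / ln(1 + r)
t = 0.693147 / 0.108765
t = 6.37

t = ln(2) / ln(1 + r) = 6.37 years


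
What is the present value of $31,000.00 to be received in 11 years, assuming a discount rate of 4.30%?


Present value formula: PV = FV / (1 + r)^t
PV = $31,000.00 / (1 + 0.043)^11
PV = $31,000.00 / 1.589013
PV = $19,508.97

PV = FV / (1 + r)^t = $19,508.97


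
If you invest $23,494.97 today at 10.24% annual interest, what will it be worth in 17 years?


Future value formula: FV = PV × (1 + r)^t
FV = $23,494.97 × (1 + 0.1024)^17
FV = $23,494.97 × 5.2452534
FV = $123,237.07

FV = PV × (1 + r)^t = $123,237.07


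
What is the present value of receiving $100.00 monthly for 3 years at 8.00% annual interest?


Present value of an ordinary annuity: PV = PMT × (1 − (1 + r)^(−n)) / r
Monthly rate r = 0.08/12 ≈ 0.00666667, n = 36
PV = $100.00 × (1 − (1 + 0.08/12)^(−36)) / (0.08/12)
PV = $100.00 × 31.911806
PV = $3,191.18

PV = PMT × (1-(1+r)^(-n))/r = $3,191.18


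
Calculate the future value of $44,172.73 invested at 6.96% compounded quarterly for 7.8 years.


Compound interest formula: A = P(1 + r/n)^(nt)
A = $44,172.73 × (1 + 0.0696/4)^(4 × 7.8)
Growth factor: (1 + 0.0696/4)^31.2 = 1.7129397
A = $44,172.73 × 1.7129397
A = $75,665.22

A = P(1 + r/n)^(nt) = $75,665.22


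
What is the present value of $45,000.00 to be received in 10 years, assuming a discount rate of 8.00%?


Present value formula: PV = FV / (1 + r)^t
PV = $45,000.00 / (1 + 0.08)^10
PV = $45,000.00 / 2.158925
PV = $20,843.71

PV = FV / (1 + r)^t = $20,843.71


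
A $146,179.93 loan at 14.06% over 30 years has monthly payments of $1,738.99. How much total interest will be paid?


Total paid over the life of the loan = PMT × n.
Total paid = $1,738.99 × 360 = $626,036.40
Total interest = total paid − principal = $626,036.40 − $146,179.93 = $479,856.47

Total interest = (PMT × n) - PV = $479,856.47


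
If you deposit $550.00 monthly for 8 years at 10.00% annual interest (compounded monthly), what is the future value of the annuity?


Future value of an ordinary annuity: FV = PMT × ((1 + r)^n − 1) / r
Monthly rate r = 0.1/12 ≈ 0.00833333, n = 96
FV = $550.00 × ((1 + 0.1/12)^96 − 1) / (0.1/12)
FV = $550.00 × 146.181076
FV = $80,399.59

FV = PMT × ((1+r)^n - 1)/r = $80,399.59


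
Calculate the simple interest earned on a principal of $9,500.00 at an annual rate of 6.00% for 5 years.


Simple interest formula: I = P × r × t
I = $9,500.00 × 0.06 × 5
I = $2,850.00

I = P × r × t = $2,850.00


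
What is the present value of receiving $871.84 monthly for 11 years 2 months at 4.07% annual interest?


Present value of an ordinary annuity: PV = PMT × (1 − (1 + r)^(−n)) / r
Monthly rate r = 0.0407/12 ≈ 0.00339167, n = 134
PV = $871.84 × (1 − (1 + 0.0407/12)^(−134)) / (0.0407/12)
PV = $871.84 × 107.538818
PV = $93,756.64

PV = PMT × (1-(1+r)^(-n))/r = $93,756.64


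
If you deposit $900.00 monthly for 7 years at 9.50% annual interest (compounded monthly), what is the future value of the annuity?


Future value of an ordinary annuity: FV = PMT × ((1 + r)^n − 1) / r
Monthly rate r = 0.095/12 ≈ 0.00791667, n = 84
FV = $900.00 × ((1 + 0.095/12)^84 − 1) / (0.095/12)
FV = $900.00 × 118.661756
FV = $106,795.58

FV = PMT × ((1+r)^n - 1)/r = $106,795.58


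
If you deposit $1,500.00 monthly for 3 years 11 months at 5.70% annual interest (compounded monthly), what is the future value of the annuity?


Future value of an ordinary annuity: FV = PMT × ((1 + r)^n − 1) / r
Monthly rate r = 0.057/12 = 0.00475, n = 47
FV = $1,500.00 × ((1 + 0.057/12)^47 − 1) / (0.057/12)
FV = $1,500.00 × 52.520524
FV = $78,780.79

FV = PMT × ((1+r)^n - 1)/r = $78,780.79


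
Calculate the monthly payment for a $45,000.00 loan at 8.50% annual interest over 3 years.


Loan payment formula: PMT = PV × r / (1 − (1 + r)^(−n))
Monthly rate r = 0.085/12 ≈ 0.00708333, n = 36 months
Denominator: 1 − (1 + 0.085/12)^(−36) = 0.224387
PMT = $45,000.00 × (0.085/12) / 0.224387
PMT = $1,420.54 per month

PMT = PV × r / (1-(1+r)^(-n)) = $1,420.54/month


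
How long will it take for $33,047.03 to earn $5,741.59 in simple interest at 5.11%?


Rearrange the simple interest formula for t:
I = P × r × t  ⇒  t = I / (P × r)
t = $5,741.59 / ($33,047.03 × 0.0511)
t = 3.4

t = I/(P×r) = 3.4 years


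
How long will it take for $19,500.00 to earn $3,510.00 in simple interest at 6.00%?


Rearrange the simple interest formula for t:
I = P × r × t  ⇒  t = I / (P × r)
t = $3,510.00 / ($19,500.00 × 0.06)
t = 3

t = I/(P×r) = 3 years


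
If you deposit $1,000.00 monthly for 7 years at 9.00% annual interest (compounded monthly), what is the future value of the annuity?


Future value of an ordinary annuity: FV = PMT × ((1 + r)^n − 1) / r
Monthly rate r = 0.09/12 = 0.0075, n = 84
FV = $1,000.00 × ((1 + 0.09/12)^84 − 1) / (0.09/12)
FV = $1,000.00 × 116.426928
FV = $116,426.93

FV = PMT × ((1+r)^n - 1)/r = $116,426.93


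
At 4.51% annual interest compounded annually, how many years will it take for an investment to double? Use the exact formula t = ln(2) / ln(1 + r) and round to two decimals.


Doubling condition: (1 + r)^t = 2
Take ln of both sides: t × ln(1 + r) = ln(2)
t = ln(2) / ln(1 + r)
t = 0.693147 / 0.044113
t = 15.71

t = ln(2) / ln(1 + r) = 15.71 years


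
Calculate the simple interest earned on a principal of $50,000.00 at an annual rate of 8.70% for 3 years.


Simple interest formula: I = P × r × t
I = $50,000.00 × 0.087 × 3
I = $13,050.00

I = P × r × t = $13,050.00


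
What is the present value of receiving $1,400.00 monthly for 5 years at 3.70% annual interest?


Present value of an ordinary annuity: PV = PMT × (1 − (1 + r)^(−n)) / r
Monthly rate r = 0.037/12 ≈ 0.00308333, n = 60
PV = $1,400.00 × (1 − (1 + 0.037/12)^(−60)) / (0.037/12)
PV = $1,400.00 × 54.700259
PV = $76,580.36

PV = PMT × (1-(1+r)^(-n))/r = $76,580.36


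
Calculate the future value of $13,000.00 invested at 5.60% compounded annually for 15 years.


Compound interest formula: A = P(1 + r/n)^(nt)
A = $13,000.00 × (1 + 0.056/1)^(1 × 15)
Growth factor: (1 + 0.056/1)^15 = 2.264429
A = $13,000.00 × 2.264429
A = $29,437.58

A = P(1 + r/n)^(nt) = $29,437.58


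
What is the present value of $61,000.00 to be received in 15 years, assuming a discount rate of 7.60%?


Present value formula: PV = FV / (1 + r)^t
PV = $61,000.00 / (1 + 0.076)^15
PV = $61,000.00 / 3.000434
PV = $20,330.39

PV = FV / (1 + r)^t = $20,330.39


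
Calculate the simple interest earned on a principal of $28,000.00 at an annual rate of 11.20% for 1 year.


Simple interest formula: I = P × r × t
I = $28,000.00 × 0.112 × 1
I = $3,136.00

I = P × r × t = $3,136.00


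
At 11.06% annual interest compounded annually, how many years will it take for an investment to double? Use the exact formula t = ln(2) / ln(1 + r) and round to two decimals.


Doubling condition: (1 + r)^t = 2
Take ln of both sides: t × ln(1 + r) = ln(2)
t = ln(2) / ln(1 + r)
t = 0.693147 / 0.104900
t = 6.61

t = ln(2) / ln(1 + r) = 6.61 years


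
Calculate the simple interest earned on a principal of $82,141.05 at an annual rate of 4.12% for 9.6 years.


Simple interest formula: I = P × r × t
I = $82,141.05 × 0.0412 × 9.6
I = $32,488.43

I = P × r × t = $32,488.43


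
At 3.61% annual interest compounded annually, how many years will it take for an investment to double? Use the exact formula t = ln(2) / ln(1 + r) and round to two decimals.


Doubling condition: (1 + r)^t = 2
Take ln of both sides: t × ln(1 + r) = ln(2)
t = ln(2) / ln(1 + r)
t = 0.693147 / 0.035464
t = 19.55

t = ln(2) / ln(1 + r) = 19.55 years


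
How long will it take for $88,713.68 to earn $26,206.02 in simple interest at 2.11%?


Rearrange the simple interest formula for t:
I = P × r × t  ⇒  t = I / (P × r)
t = $26,206.02 / ($88,713.68 × 0.0211)
t = 14

t = I/(P×r) = 14 years


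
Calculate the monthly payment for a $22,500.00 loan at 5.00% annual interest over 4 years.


Loan payment formula: PMT = PV × r / (1 − (1 + r)^(−n))
Monthly rate r = 0.05/12 ≈ 0.00416667, n = 48 months
Denominator: 1 − (1 + 0.05/12)^(−48) = 0.180929
PMT = $22,500.00 × (0.05/12) / 0.180929
PMT = $518.16 per month

PMT = PV × r / (1-(1+r)^(-n)) = $518.16/month


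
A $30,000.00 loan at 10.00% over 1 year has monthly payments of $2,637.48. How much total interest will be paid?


Total paid over the life of the loan = PMT × n.
Total paid = $2,637.48 × 12 = $31,649.76
Total interest = total paid − principal = $31,649.76 − $30,000.00 = $1,649.76

Total interest = (PMT × n) - PV = $1,649.76


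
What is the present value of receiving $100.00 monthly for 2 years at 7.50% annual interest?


Present value of an ordinary annuity: PV = PMT × (1 − (1 + r)^(−n)) / r
Monthly rate r = 0.075/12 = 0.00625, n = 24
PV = $100.00 × (1 − (1 + 0.075/12)^(−24)) / (0.075/12)
PV = $100.00 × 22.222423
PV = $2,222.24

PV = PMT × (1-(1+r)^(-n))/r = $2,222.24


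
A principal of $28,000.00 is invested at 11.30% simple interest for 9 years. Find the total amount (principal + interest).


Total amount formula: A = P(1 + rt) = P + P·r·t
Interest: I = P × r × t = $28,000.00 × 0.113 × 9 = $28,476.00
A = P + I = $28,000.00 + $28,476.00 = $56,476.00

A = P + I = P(1 + rt) = $56,476.00


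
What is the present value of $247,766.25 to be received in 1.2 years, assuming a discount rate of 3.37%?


Present value formula: PV = FV / (1 + r)^t
PV = $247,766.25 / (1 + 0.0337)^1.2
PV = $247,766.25 / 1.04057508
PV = $238,105.12

PV = FV / (1 + r)^t = $238,105.12


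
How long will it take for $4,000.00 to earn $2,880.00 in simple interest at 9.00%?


Rearrange the simple interest formula for t:
I = P × r × t  ⇒  t = I / (P × r)
t = $2,880.00 / ($4,000.00 × 0.09)
t = 8

t = I/(P×r) = 8 years


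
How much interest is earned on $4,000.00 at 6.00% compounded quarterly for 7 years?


Compound interest earned = final amount − principal.
A = P(1 + r/n)^(nt) = $4,000.00 × (1 + 0.06/4)^(4 × 7) = $6,068.89
Interest = A − P = $6,068.89 − $4,000.00 = $2,068.89

Interest = A - P = $2,068.89


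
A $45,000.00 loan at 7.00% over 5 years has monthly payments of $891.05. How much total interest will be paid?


Total paid over the life of the loan = PMT × n.
Total paid = $891.05 × 60 = $53,463.00
Total interest = total paid − principal = $53,463.00 − $45,000.00 = $8,463.00

Total interest = (PMT × n) - PV = $8,463.00


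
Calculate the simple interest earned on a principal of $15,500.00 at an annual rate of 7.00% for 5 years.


Simple interest formula: I = P × r × t
I = $15,500.00 × 0.07 × 5
I = $5,425.00

I = P × r × t = $5,425.00


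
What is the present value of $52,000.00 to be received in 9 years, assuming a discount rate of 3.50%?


Present value formula: PV = FV / (1 + r)^t
PV = $52,000.00 / (1 + 0.035)^9
PV = $52,000.00 / 1.3628974
PV = $38,154.01

PV = FV / (1 + r)^t = $38,154.01


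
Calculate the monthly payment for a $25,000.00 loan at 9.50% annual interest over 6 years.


Loan payment formula: PMT = PV × r / (1 − (1 + r)^(−n))
Monthly rate r = 0.095/12 ≈ 0.00791667, n = 72 months
Denominator: 1 − (1 + 0.095/12)^(−72) = 0.433204
PMT = $25,000.00 × (0.095/12) / 0.433204
PMT = $456.87 per month

PMT = PV × r / (1-(1+r)^(-n)) = $456.87/month


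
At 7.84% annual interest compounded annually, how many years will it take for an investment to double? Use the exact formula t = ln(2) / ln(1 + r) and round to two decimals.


Doubling condition: (1 + r)^t = 2
Take ln of both sides: t × ln(1 + r) = ln(2)
t = ln(2) / ln(1 + r)
t = 0.693147 / 0.075478
t = 9.18

t = ln(2) / ln(1 + r) = 9.18 years


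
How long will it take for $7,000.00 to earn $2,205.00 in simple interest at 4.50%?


Rearrange the simple interest formula for t:
I = P × r × t  ⇒  t = I / (P × r)
t = $2,205.00 / ($7,000.00 × 0.045)
t = 7

t = I/(P×r) = 7 years


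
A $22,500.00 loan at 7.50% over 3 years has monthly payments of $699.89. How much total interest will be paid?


Total paid over the life of the loan = PMT × n.
Total paid = $699.89 × 36 = $25,196.04
Total interest = total paid − principal = $25,196.04 − $22,500.00 = $2,696.04

Total interest = (PMT × n) - PV = $2,696.04


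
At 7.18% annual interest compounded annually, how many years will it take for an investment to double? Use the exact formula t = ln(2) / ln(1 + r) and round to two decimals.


Doubling condition: (1 + r)^t = 2
Take ln of both sides: t × ln(1 + r) = ln(2)
t = ln(2) / ln(1 + r)
t = 0.693147 / 0.069339
t = 10.00

t = ln(2) / ln(1 + r) = 10.00 years


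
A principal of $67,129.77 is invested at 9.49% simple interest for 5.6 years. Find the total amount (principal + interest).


Total amount formula: A = P(1 + rt) = P + P·r·t
Interest: I = P × r × t = $67,129.77 × 0.0949 × 5.6 = $35,675.44
A = P + I = $67,129.77 + $35,675.44 = $102,805.21

A = P + I = P(1 + rt) = $102,805.21


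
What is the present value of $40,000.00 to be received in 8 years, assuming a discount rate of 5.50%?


Present value formula: PV = FV / (1 + r)^t
PV = $40,000.00 / (1 + 0.055)^8
PV = $40,000.00 / 1.534687
PV = $26,063.95

PV = FV / (1 + r)^t = $26,063.95


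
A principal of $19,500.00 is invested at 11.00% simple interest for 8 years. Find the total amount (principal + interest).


Total amount formula: A = P(1 + rt) = P + P·r·t
Interest: I = P × r × t = $19,500.00 × 0.11 × 8 = $17,160.00
A = P + I = $19,500.00 + $17,160.00 = $36,660.00

A = P + I = P(1 + rt) = $36,660.00


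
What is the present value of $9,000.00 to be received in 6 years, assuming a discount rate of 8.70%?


Present value formula: PV = FV / (1 + r)^t
PV = $9,000.00 / (1 + 0.087)^6
PV = $9,000.00 / 1.6495947
PV = $5,455.89

PV = FV / (1 + r)^t = $5,455.89


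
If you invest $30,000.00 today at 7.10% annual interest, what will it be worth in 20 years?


Future value formula: FV = PV × (1 + r)^t
FV = $30,000.00 × (1 + 0.071)^20
FV = $30,000.00 × 3.9426608
FV = $118,279.82

FV = PV × (1 + r)^t = $118,279.82


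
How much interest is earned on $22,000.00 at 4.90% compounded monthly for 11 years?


Compound interest earned = final amount − principal.
A = P(1 + r/n)^(nt) = $22,000.00 × (1 + 0.049/12)^(12 × 11) = $37,673.05
Interest = A − P = $37,673.05 − $22,000.00 = $15,673.05

Interest = A - P = $15,673.05


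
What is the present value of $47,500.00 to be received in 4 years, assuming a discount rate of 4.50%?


Present value formula: PV = FV / (1 + r)^t
PV = $47,500.00 / (1 + 0.045)^4
PV = $47,500.00 / 1.1925186
PV = $39,831.66

PV = FV / (1 + r)^t = $39,831.66


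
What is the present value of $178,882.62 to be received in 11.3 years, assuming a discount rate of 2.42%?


Present value formula: PV = FV / (1 + r)^t
PV = $178,882.62 / (1 + 0.0242)^11.3
PV = $178,882.62 / 1.3102311
PV = $136,527.53

PV = FV / (1 + r)^t = $136,527.53


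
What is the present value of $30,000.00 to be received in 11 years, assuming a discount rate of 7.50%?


Present value formula: PV = FV / (1 + r)^t
PV = $30,000.00 / (1 + 0.075)^11
PV = $30,000.00 / 2.215609
PV = $13,540.30

PV = FV / (1 + r)^t = $13,540.30


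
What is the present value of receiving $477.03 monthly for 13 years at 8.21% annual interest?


Present value of an ordinary annuity: PV = PMT × (1 − (1 + r)^(−n)) / r
Monthly rate r = 0.0821/12 ≈ 0.00684167, n = 156
PV = $477.03 × (1 − (1 + 0.0821/12)^(−156)) / (0.0821/12)
PV = $477.03 × 95.709399
PV = $45,656.25

PV = PMT × (1-(1+r)^(-n))/r = $45,656.25


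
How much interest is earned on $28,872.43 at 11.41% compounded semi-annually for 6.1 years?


Compound interest earned = final amount − principal.
A = P(1 + r/n)^(nt) = $28,872.43 × (1 + 0.1141/2)^(2 × 6.1) = $56,813.14
Interest = A − P = $56,813.14 − $28,872.43 = $27,940.71

Interest = A - P = $27,940.71


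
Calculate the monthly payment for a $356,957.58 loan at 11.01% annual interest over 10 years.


Loan payment formula: PMT = PV × r / (1 − (1 + r)^(−n))
Monthly rate r = 0.1101/12 = 0.009175, n = 120 months
Denominator: 1 − (1 + 0.1101/12)^(−120) = 0.665788
PMT = $356,957.58 × (0.1101/12) / 0.665788
PMT = $4,919.11 per month

PMT = PV × r / (1-(1+r)^(-n)) = $4,919.11/month


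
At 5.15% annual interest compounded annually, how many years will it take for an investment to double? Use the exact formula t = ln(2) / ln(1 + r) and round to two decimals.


Doubling condition: (1 + r)^t = 2
Take ln of both sides: t × ln(1 + r) = ln(2)
t = ln(2) / ln(1 + r)
t = 0.693147 / 0.050218
t = 13.80

t = ln(2) / ln(1 + r) = 13.80 years


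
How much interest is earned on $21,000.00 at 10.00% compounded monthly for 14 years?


Compound interest earned = final amount − principal.
A = P(1 + r/n)^(nt) = $21,000.00 × (1 + 0.1/12)^(12 × 14) = $84,666.61
Interest = A − P = $84,666.61 − $21,000.00 = $63,666.61

Interest = A - P = $63,666.61


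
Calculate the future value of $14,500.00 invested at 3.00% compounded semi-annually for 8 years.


Compound interest formula: A = P(1 + r/n)^(nt)
A = $14,500.00 × (1 + 0.03/2)^(2 × 8)
Growth factor: (1 + 0.03/2)^16 = 1.2689855
A = $14,500.00 × 1.2689855
A = $18,400.29

A = P(1 + r/n)^(nt) = $18,400.29


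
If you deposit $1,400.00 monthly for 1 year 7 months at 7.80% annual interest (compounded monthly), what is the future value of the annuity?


Future value of an ordinary annuity: FV = PMT × ((1 + r)^n − 1) / r
Monthly rate r = 0.078/12 = 0.0065, n = 19
FV = $1,400.00 × ((1 + 0.078/12)^19 − 1) / (0.078/12)
FV = $1,400.00 × 20.153526
FV = $28,214.94

FV = PMT × ((1+r)^n - 1)/r = $28,214.94


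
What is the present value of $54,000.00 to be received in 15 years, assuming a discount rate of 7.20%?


Present value formula: PV = FV / (1 + r)^t
PV = $54,000.00 / (1 + 0.072)^15
PV = $54,000.00 / 2.837408
PV = $19,031.45

PV = FV / (1 + r)^t = $19,031.45


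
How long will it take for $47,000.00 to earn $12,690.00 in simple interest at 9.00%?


Rearrange the simple interest formula for t:
I = P × r × t  ⇒  t = I / (P × r)
t = $12,690.00 / ($47,000.00 × 0.09)
t = 3

t = I/(P×r) = 3 years


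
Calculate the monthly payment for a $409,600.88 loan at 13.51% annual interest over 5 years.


Loan payment formula: PMT = PV × r / (1 − (1 + r)^(−n))
Monthly rate r = 0.1351/12 ≈ 0.01125833, n = 60 months
Denominator: 1 − (1 + 0.1351/12)^(−60) = 0.489174
PMT = $409,600.88 × (0.1351/12) / 0.489174
PMT = $9,426.96 per month

PMT = PV × r / (1-(1+r)^(-n)) = $9,426.96/month


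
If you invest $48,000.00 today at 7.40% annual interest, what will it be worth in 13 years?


Future value formula: FV = PV × (1 + r)^t
FV = $48,000.00 × (1 + 0.074)^13
FV = $48,000.00 × 2.529622
FV = $121,421.86

FV = PV × (1 + r)^t = $121,421.86


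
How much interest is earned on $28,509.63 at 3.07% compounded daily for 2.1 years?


Compound interest earned = final amount − principal.
A = P(1 + r/n)^(nt) = $28,509.63 × (1 + 0.0307/365)^(365 × 2.1) = $30,408.11
Interest = A − P = $30,408.11 − $28,509.63 = $1,898.48

Interest = A - P = $1,898.48


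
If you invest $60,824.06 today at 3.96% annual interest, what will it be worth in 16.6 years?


Future value formula: FV = PV × (1 + r)^t
FV = $60,824.06 × (1 + 0.0396)^16.6
FV = $60,824.06 × 1.9053734
FV = $115,892.55

FV = PV × (1 + r)^t = $115,892.55


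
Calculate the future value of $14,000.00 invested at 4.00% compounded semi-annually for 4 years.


Compound interest formula: A = P(1 + r/n)^(nt)
A = $14,000.00 × (1 + 0.04/2)^(2 × 4)
Growth factor: (1 + 0.04/2)^8 = 1.171659
A = $14,000.00 × 1.171659
A = $16,403.23

A = P(1 + r/n)^(nt) = $16,403.23


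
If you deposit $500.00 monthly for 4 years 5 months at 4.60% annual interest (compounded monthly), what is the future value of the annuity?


Future value of an ordinary annuity: FV = PMT × ((1 + r)^n − 1) / r
Monthly rate r = 0.046/12 ≈ 0.00383333, n = 53
FV = $500.00 × ((1 + 0.046/12)^53 − 1) / (0.046/12)
FV = $500.00 × 58.643699
FV = $29,321.85

FV = PMT × ((1+r)^n - 1)/r = $29,321.85


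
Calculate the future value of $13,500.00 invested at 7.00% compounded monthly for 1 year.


Compound interest formula: A = P(1 + r/n)^(nt)
A = $13,500.00 × (1 + 0.07/12)^(12 × 1)
Growth factor: (1 + 0.07/12)^12 = 1.0722901
A = $13,500.00 × 1.0722901
A = $14,475.92

A = P(1 + r/n)^(nt) = $14,475.92


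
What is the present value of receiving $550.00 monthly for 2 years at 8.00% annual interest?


Present value of an ordinary annuity: PV = PMT × (1 − (1 + r)^(−n)) / r
Monthly rate r = 0.08/12 ≈ 0.00666667, n = 24
PV = $550.00 × (1 − (1 + 0.08/12)^(−24)) / (0.08/12)
PV = $550.00 × 22.110544
PV = $12,160.80

PV = PMT × (1-(1+r)^(-n))/r = $12,160.80


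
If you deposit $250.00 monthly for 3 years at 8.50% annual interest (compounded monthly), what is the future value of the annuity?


Future value of an ordinary annuity: FV = PMT × ((1 + r)^n − 1) / r
Monthly rate r = 0.085/12 ≈ 0.00708333, n = 36
FV = $250.00 × ((1 + 0.085/12)^36 − 1) / (0.085/12)
FV = $250.00 × 40.842659
FV = $10,210.66

FV = PMT × ((1+r)^n - 1)/r = $10,210.66


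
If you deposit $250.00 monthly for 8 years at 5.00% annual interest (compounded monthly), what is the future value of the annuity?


Future value of an ordinary annuity: FV = PMT × ((1 + r)^n − 1) / r
Monthly rate r = 0.05/12 ≈ 0.00416667, n = 96
FV = $250.00 × ((1 + 0.05/12)^96 − 1) / (0.05/12)
FV = $250.00 × 117.740512
FV = $29,435.13

FV = PMT × ((1+r)^n - 1)/r = $29,435.13


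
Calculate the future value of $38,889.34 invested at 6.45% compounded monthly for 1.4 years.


Compound interest formula: A = P(1 + r/n)^(nt)
A = $38,889.34 × (1 + 0.0645/12)^(12 × 1.4)
Growth factor: (1 + 0.0645/12)^16.8 = 1.094238
A = $38,889.34 × 1.094238
A = $42,554.19

A = P(1 + r/n)^(nt) = $42,554.19


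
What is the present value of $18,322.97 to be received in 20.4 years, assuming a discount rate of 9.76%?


Present value formula: PV = FV / (1 + r)^t
PV = $18,322.97 / (1 + 0.0976)^20.4
PV = $18,322.97 / 6.684357
PV = $2,741.17

PV = FV / (1 + r)^t = $2,741.17


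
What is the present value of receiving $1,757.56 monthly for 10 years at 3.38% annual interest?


Present value of an ordinary annuity: PV = PMT × (1 − (1 + r)^(−n)) / r
Monthly rate r = 0.0338/12 ≈ 0.00281667, n = 120
PV = $1,757.56 × (1 − (1 + 0.0338/12)^(−120)) / (0.0338/12)
PV = $1,757.56 × 101.7038254
PV = $178,750.58

PV = PMT × (1-(1+r)^(-n))/r = $178,750.58


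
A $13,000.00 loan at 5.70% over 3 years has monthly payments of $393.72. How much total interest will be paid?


Total paid over the life of the loan = PMT × n.
Total paid = $393.72 × 36 = $14,173.92
Total interest = total paid − principal = $14,173.92 − $13,000.00 = $1,173.92

Total interest = (PMT × n) - PV = $1,173.92


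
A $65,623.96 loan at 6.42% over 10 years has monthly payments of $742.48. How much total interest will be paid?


Total paid over the life of the loan = PMT × n.
Total paid = $742.48 × 120 = $89,097.60
Total interest = total paid − principal = $89,097.60 − $65,623.96 = $23,473.64

Total interest = (PMT × n) - PV = $23,473.64


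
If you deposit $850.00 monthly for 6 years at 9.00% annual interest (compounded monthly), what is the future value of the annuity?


Future value of an ordinary annuity: FV = PMT × ((1 + r)^n − 1) / r
Monthly rate r = 0.09/12 = 0.0075, n = 72
FV = $850.00 × ((1 + 0.09/12)^72 − 1) / (0.09/12)
FV = $850.00 × 95.007028
FV = $80,755.97

FV = PMT × ((1+r)^n - 1)/r = $80,755.97


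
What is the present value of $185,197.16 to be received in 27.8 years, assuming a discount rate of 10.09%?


Present value formula: PV = FV / (1 + r)^t
PV = $185,197.16 / (1 + 0.1009)^27.8
PV = $185,197.16 / 14.474076
PV = $12,795.09

PV = FV / (1 + r)^t = $12,795.09


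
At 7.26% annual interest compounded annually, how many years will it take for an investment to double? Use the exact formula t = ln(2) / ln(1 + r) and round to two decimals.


Doubling condition: (1 + r)^t = 2
Take ln of both sides: t × ln(1 + r) = ln(2)
t = ln(2) / ln(1 + r)
t = 0.693147 / 0.070086
t = 9.89

t = ln(2) / ln(1 + r) = 9.89 years


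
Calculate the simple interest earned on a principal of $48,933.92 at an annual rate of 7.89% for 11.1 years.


Simple interest formula: I = P × r × t
I = $48,933.92 × 0.0789 × 11.1
I = $42,855.84

I = P × r × t = $42,855.84


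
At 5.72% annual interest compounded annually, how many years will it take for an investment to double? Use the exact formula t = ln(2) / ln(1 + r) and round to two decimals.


Doubling condition: (1 + r)^t = 2
Take ln of both sides: t × ln(1 + r) = ln(2)
t = ln(2) / ln(1 + r)
t = 0.693147 / 0.055624
t = 12.46

t = ln(2) / ln(1 + r) = 12.46 years


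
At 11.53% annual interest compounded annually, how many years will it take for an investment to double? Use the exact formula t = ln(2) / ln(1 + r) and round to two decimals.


Doubling condition: (1 + r)^t = 2
Take ln of both sides: t × ln(1 + r) = ln(2)
t = ln(2) / ln(1 + r)
t = 0.693147 / 0.109123
t = 6.35

t = ln(2) / ln(1 + r) = 6.35 years


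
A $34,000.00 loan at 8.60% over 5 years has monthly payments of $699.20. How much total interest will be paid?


Total paid over the life of the loan = PMT × n.
Total paid = $699.20 × 60 = $41,952.00
Total interest = total paid − principal = $41,952.00 − $34,000.00 = $7,952.00

Total interest = (PMT × n) - PV = $7,952.00


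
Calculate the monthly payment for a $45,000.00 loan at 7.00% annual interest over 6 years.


Loan payment formula: PMT = PV × r / (1 − (1 + r)^(−n))
Monthly rate r = 0.07/12 ≈ 0.00583333, n = 72 months
Denominator: 1 − (1 + 0.07/12)^(−72) = 0.342151
PMT = $45,000.00 × (0.07/12) / 0.342151
PMT = $767.21 per month

PMT = PV × r / (1-(1+r)^(-n)) = $767.21/month


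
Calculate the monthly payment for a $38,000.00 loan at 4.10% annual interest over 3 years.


Loan payment formula: PMT = PV × r / (1 − (1 + r)^(−n))
Monthly rate r = 0.041/12 ≈ 0.00341667, n = 36 months
Denominator: 1 − (1 + 0.041/12)^(−36) = 0.115551
PMT = $38,000.00 × (0.041/12) / 0.115551
PMT = $1,123.60 per month

PMT = PV × r / (1-(1+r)^(-n)) = $1,123.60/month


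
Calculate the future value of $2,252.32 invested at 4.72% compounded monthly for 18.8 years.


Compound interest formula: A = P(1 + r/n)^(nt)
A = $2,252.32 × (1 + 0.0472/12)^(12 × 18.8)
Growth factor: (1 + 0.0472/12)^225.6 = 2.424486
A = $2,252.32 × 2.424486
A = $5,460.72

A = P(1 + r/n)^(nt) = $5,460.72


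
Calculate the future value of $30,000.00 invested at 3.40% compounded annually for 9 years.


Compound interest formula: A = P(1 + r/n)^(nt)
A = $30,000.00 × (1 + 0.034/1)^(1 × 9)
Growth factor: (1 + 0.034/1)^9 = 1.3510918
A = $30,000.00 × 1.3510918
A = $40,532.75

A = P(1 + r/n)^(nt) = $40,532.75


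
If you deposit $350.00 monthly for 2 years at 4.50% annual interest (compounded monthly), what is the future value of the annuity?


Future value of an ordinary annuity: FV = PMT × ((1 + r)^n − 1) / r
Monthly rate r = 0.045/12 = 0.00375, n = 24
FV = $350.00 × ((1 + 0.045/12)^24 − 1) / (0.045/12)
FV = $350.00 × 25.064031
FV = $8,772.41

FV = PMT × ((1+r)^n - 1)/r = $8,772.41


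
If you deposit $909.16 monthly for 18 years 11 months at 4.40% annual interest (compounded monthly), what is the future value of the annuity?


Future value of an ordinary annuity: FV = PMT × ((1 + r)^n − 1) / r
Monthly rate r = 0.044/12 ≈ 0.00366667, n = 227
FV = $909.16 × ((1 + 0.044/12)^227 − 1) / (0.044/12)
FV = $909.16 × 353.230807
FV = $321,143.32

FV = PMT × ((1+r)^n - 1)/r = $321,143.32


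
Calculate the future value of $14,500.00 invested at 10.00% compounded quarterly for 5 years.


Compound interest formula: A = P(1 + r/n)^(nt)
A = $14,500.00 × (1 + 0.1/4)^(4 × 5)
Growth factor: (1 + 0.1/4)^20 = 1.6386164
A = $14,500.00 × 1.6386164
A = $23,759.94

A = P(1 + r/n)^(nt) = $23,759.94


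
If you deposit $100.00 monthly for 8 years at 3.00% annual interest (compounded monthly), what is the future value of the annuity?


Future value of an ordinary annuity: FV = PMT × ((1 + r)^n − 1) / r
Monthly rate r = 0.03/12 = 0.0025, n = 96
FV = $100.00 × ((1 + 0.03/12)^96 − 1) / (0.03/12)
FV = $100.00 × 108.347387
FV = $10,834.74

FV = PMT × ((1+r)^n - 1)/r = $10,834.74


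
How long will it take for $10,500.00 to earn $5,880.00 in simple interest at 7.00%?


Rearrange the simple interest formula for t:
I = P × r × t  ⇒  t = I / (P × r)
t = $5,880.00 / ($10,500.00 × 0.07)
t = 8

t = I/(P×r) = 8 years


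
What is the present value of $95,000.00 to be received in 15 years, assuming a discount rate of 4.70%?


Present value formula: PV = FV / (1 + r)^t
PV = $95,000.00 / (1 + 0.047)^15
PV = $95,000.00 / 1.9915913
PV = $47,700.55

PV = FV / (1 + r)^t = $47,700.55


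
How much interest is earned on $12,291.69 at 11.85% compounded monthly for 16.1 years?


Compound interest earned = final amount − principal.
A = P(1 + r/n)^(nt) = $12,291.69 × (1 + 0.1185/12)^(12 × 16.1) = $82,057.07
Interest = A − P = $82,057.07 − $12,291.69 = $69,765.38

Interest = A - P = $69,765.38


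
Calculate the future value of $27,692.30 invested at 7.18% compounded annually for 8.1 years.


Compound interest formula: A = P(1 + r/n)^(nt)
A = $27,692.30 × (1 + 0.0718/1)^(1 × 8.1)
Growth factor: (1 + 0.0718/1)^8.1 = 1.7535631
A = $27,692.30 × 1.7535631
A = $48,560.20

A = P(1 + r/n)^(nt) = $48,560.20


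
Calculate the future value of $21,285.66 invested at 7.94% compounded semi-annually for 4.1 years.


Compound interest formula: A = P(1 + r/n)^(nt)
A = $21,285.66 × (1 + 0.0794/2)^(2 × 4.1)
Growth factor: (1 + 0.0794/2)^8.2 = 1.376087
A = $21,285.66 × 1.376087
A = $29,290.92

A = P(1 + r/n)^(nt) = $29,290.92


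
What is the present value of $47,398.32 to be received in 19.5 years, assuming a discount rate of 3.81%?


Present value formula: PV = FV / (1 + r)^t
PV = $47,398.32 / (1 + 0.0381)^19.5
PV = $47,398.32 / 2.073310
PV = $22,861.18

PV = FV / (1 + r)^t = $22,861.18


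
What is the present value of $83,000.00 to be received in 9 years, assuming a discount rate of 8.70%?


Present value formula: PV = FV / (1 + r)^t
PV = $83,000.00 / (1 + 0.087)^9
PV = $83,000.00 / 2.1186826
PV = $39,175.29

PV = FV / (1 + r)^t = $39,175.29


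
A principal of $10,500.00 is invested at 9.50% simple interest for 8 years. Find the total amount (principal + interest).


Total amount formula: A = P(1 + rt) = P + P·r·t
Interest: I = P × r × t = $10,500.00 × 0.095 × 8 = $7,980.00
A = P + I = $10,500.00 + $7,980.00 = $18,480.00

A = P + I = P(1 + rt) = $18,480.00


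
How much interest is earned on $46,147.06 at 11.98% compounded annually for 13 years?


Compound interest earned = final amount − principal.
A = P(1 + r/n)^(nt) = $46,147.06 × (1 + 0.1198/1)^(1 × 13) = $200,895.43
Interest = A − P = $200,895.43 − $46,147.06 = $154,748.37

Interest = A - P = $154,748.37


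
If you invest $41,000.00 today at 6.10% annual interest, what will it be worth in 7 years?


Future value formula: FV = PV × (1 + r)^t
FV = $41,000.00 × (1 + 0.061)^7
FV = $41,000.00 × 1.513588
FV = $62,057.11

FV = PV × (1 + r)^t = $62,057.11


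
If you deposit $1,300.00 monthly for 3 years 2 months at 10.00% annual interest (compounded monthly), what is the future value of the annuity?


Future value of an ordinary annuity: FV = PMT × ((1 + r)^n − 1) / r
Monthly rate r = 0.1/12 ≈ 0.00833333, n = 38
FV = $1,300.00 × ((1 + 0.1/12)^38 − 1) / (0.1/12)
FV = $1,300.00 × 44.489420
FV = $57,836.25

FV = PMT × ((1+r)^n - 1)/r = $57,836.25


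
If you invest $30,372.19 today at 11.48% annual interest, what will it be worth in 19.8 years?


Future value formula: FV = PV × (1 + r)^t
FV = $30,372.19 × (1 + 0.1148)^19.8
FV = $30,372.19 × 8.600027
FV = $261,201.65

FV = PV × (1 + r)^t = $261,201.65


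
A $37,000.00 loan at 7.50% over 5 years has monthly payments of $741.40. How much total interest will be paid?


Total paid over the life of the loan = PMT × n.
Total paid = $741.40 × 60 = $44,484.00
Total interest = total paid − principal = $44,484.00 − $37,000.00 = $7,484.00

Total interest = (PMT × n) - PV = $7,484.00


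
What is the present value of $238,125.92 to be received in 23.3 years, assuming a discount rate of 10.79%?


Present value formula: PV = FV / (1 + r)^t
PV = $238,125.92 / (1 + 0.1079)^23.3
PV = $238,125.92 / 10.885869
PV = $21,874.77

PV = FV / (1 + r)^t = $21,874.77


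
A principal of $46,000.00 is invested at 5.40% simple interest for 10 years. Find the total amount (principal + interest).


Total amount formula: A = P(1 + rt) = P + P·r·t
Interest: I = P × r × t = $46,000.00 × 0.054 × 10 = $24,840.00
A = P + I = $46,000.00 + $24,840.00 = $70,840.00

A = P + I = P(1 + rt) = $70,840.00


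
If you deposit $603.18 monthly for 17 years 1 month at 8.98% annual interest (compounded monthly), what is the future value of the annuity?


Future value of an ordinary annuity: FV = PMT × ((1 + r)^n − 1) / r
Monthly rate r = 0.0898/12 ≈ 0.00748333, n = 205
FV = $603.18 × ((1 + 0.0898/12)^205 − 1) / (0.0898/12)
FV = $603.18 × 482.494014
FV = $291,030.74

FV = PMT × ((1+r)^n - 1)/r = $291,030.74


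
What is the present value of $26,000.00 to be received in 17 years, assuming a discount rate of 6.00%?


Present value formula: PV = FV / (1 + r)^t
PV = $26,000.00 / (1 + 0.06)^17
PV = $26,000.00 / 2.692773
PV = $9,655.47

PV = FV / (1 + r)^t = $9,655.47


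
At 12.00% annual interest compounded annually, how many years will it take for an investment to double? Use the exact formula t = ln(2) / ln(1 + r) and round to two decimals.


Doubling condition: (1 + r)^t = 2
Take ln of both sides: t × ln(1 + r) = ln(2)
t = ln(2) / ln(1 + r)
t = 0.693147 / 0.113329
t = 6.12

t = ln(2) / ln(1 + r) = 6.12 years


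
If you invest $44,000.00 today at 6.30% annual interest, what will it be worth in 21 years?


Future value formula: FV = PV × (1 + r)^t
FV = $44,000.00 × (1 + 0.063)^21
FV = $44,000.00 × 3.6074353
FV = $158,727.15

FV = PV × (1 + r)^t = $158,727.15


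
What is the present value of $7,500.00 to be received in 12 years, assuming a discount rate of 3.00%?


Present value formula: PV = FV / (1 + r)^t
PV = $7,500.00 / (1 + 0.03)^12
PV = $7,500.00 / 1.425761
PV = $5,260.35

PV = FV / (1 + r)^t = $5,260.35


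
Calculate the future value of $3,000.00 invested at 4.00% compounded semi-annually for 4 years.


Compound interest formula: A = P(1 + r/n)^(nt)
A = $3,000.00 × (1 + 0.04/2)^(2 × 4)
Growth factor: (1 + 0.04/2)^8 = 1.171659
A = $3,000.00 × 1.171659
A = $3,514.98

A = P(1 + r/n)^(nt) = $3,514.98


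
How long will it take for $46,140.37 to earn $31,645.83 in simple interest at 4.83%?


Rearrange the simple interest formula for t:
I = P × r × t  ⇒  t = I / (P × r)
t = $31,645.83 / ($46,140.37 × 0.0483)
t = 14.2

t = I/(P×r) = 14.2 years


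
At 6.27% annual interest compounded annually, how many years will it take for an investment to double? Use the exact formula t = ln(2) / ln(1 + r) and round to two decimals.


Doubling condition: (1 + r)^t = 2
Take ln of both sides: t × ln(1 + r) = ln(2)
t = ln(2) / ln(1 + r)
t = 0.693147 / 0.060813
t = 11.40

t = ln(2) / ln(1 + r) = 11.40 years


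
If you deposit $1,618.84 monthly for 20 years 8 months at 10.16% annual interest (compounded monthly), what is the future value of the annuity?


Future value of an ordinary annuity: FV = PMT × ((1 + r)^n − 1) / r
Monthly rate r = 0.1016/12 ≈ 0.00846667, n = 248
FV = $1,618.84 × ((1 + 0.1016/12)^248 − 1) / (0.1016/12)
FV = $1,618.84 × 837.655380
FV = $1,356,030.04

FV = PMT × ((1+r)^n - 1)/r = $1,356,030.04


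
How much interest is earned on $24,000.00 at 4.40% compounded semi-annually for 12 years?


Compound interest earned = final amount − principal.
A = P(1 + r/n)^(nt) = $24,000.00 × (1 + 0.044/2)^(2 × 12) = $40,460.64
Interest = A − P = $40,460.64 − $24,000.00 = $16,460.64

Interest = A - P = $16,460.64


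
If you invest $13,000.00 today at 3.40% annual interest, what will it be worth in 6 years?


Future value formula: FV = PV × (1 + r)^t
FV = $13,000.00 × (1 + 0.034)^6
FV = $13,000.00 × 1.222146
FV = $15,887.90

FV = PV × (1 + r)^t = $15,887.90


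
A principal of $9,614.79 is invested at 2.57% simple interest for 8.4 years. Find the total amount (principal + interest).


Total amount formula: A = P(1 + rt) = P + P·r·t
Interest: I = P × r × t = $9,614.79 × 0.0257 × 8.4 = $2,075.64
A = P + I = $9,614.79 + $2,075.64 = $11,690.43

A = P + I = P(1 + rt) = $11,690.43


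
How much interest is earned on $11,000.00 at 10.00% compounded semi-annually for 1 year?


Compound interest earned = final amount − principal.
A = P(1 + r/n)^(nt) = $11,000.00 × (1 + 0.1/2)^(2 × 1) = $12,127.50
Interest = A − P = $12,127.50 − $11,000.00 = $1,127.50

Interest = A - P = $1,127.50


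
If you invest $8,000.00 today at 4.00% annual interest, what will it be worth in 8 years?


Future value formula: FV = PV × (1 + r)^t
FV = $8,000.00 × (1 + 0.04)^8
FV = $8,000.00 × 1.368569
FV = $10,948.55

FV = PV × (1 + r)^t = $10,948.55


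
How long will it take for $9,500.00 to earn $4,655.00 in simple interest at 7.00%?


Rearrange the simple interest formula for t:
I = P × r × t  ⇒  t = I / (P × r)
t = $4,655.00 / ($9,500.00 × 0.07)
t = 7

t = I/(P×r) = 7 years


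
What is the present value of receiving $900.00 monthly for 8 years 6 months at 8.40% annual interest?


Present value of an ordinary annuity: PV = PMT × (1 − (1 + r)^(−n)) / r
Monthly rate r = 0.084/12 = 0.007, n = 102
PV = $900.00 × (1 − (1 + 0.084/12)^(−102)) / (0.084/12)
PV = $900.00 × 72.728415
PV = $65,455.57

PV = PMT × (1-(1+r)^(-n))/r = $65,455.57
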